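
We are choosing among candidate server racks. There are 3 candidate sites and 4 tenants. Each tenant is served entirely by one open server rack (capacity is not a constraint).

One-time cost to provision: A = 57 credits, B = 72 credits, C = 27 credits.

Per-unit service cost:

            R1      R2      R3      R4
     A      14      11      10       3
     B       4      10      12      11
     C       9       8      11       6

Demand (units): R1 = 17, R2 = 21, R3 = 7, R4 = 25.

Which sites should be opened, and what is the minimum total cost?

Open A, B and C; minimum total cost 537.

For any fixed open set, each tenant goes to its cheapest open site; total = fixed + service.
{A, B, C}: R1→B 4·17=68, R2→C 8·21=168, R3→A 10·7=70, R4→A 3·25=75. Service 381; fixed 156; total 537.
{A, C}: R1→C 9·17=153, R2→C 8·21=168, R3→A 10·7=70, R4→A 3·25=75. Service 466; fixed 84; total 550.
{A, B}: R1→B 4·17=68, R2→B 10·21=210, R3→A 10·7=70, R4→A 3·25=75. Service 423; fixed 129; total 552.
{C}: service 548 + fixed 27 = 575
(All 7 nonempty subsets were checked; A, B and C is lowest.)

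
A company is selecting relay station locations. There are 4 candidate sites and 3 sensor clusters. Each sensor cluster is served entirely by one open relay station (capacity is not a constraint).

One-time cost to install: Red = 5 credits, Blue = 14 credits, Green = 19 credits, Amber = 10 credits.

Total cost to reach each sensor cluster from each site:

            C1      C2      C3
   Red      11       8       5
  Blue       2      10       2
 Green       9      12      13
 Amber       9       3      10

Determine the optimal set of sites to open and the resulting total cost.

Open Blue only; minimum total cost 28.

For any fixed open set, each sensor cluster goes to its cheapest open site; total = fixed + service.
{Blue}: C1→Blue 2, C2→Blue 10, C3→Blue 2. Service 14; fixed 14; total 28.
{Red}: C1→Red 11, C2→Red 8, C3→Red 5. Service 24; fixed 5; total 29.
{Red, Blue}: C1→Blue 2, C2→Red 8, C3→Blue 2. Service 12; fixed 19; total 31.
{Red, Blue, Green, Amber}: C1→Blue 2, C2→Amber 3, C3→Blue 2. Service 7; fixed 48; total 55.
No other subset beats 28.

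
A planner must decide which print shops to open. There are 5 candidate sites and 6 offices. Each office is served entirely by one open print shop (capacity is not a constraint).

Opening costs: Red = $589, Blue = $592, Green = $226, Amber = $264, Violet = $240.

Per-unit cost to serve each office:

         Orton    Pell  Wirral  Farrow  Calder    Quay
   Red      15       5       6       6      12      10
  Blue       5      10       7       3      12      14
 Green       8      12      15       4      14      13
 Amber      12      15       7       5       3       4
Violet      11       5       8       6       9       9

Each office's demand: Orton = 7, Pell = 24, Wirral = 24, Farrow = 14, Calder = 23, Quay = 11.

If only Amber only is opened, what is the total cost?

Each office is assigned to its cheapest site among the open ones.
{Amber}: Orton→Amber 12·7=84, Pell→Amber 15·24=360, Wirral→Amber 7·24=168, Farrow→Amber 5·14=70, Calder→Amber 3·23=69, Quay→Amber 4·11=44. Service 795; fixed 264; total 1059.

Total cost: 1059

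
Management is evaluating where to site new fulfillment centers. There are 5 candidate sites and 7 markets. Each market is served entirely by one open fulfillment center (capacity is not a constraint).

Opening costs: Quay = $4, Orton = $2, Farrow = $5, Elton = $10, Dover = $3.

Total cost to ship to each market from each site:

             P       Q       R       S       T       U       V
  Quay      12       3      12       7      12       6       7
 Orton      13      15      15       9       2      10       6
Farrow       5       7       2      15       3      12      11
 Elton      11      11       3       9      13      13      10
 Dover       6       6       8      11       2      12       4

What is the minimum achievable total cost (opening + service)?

For any fixed open set, each market goes to its cheapest open site; total = fixed + service.
{Quay, Farrow, Dover}: P→Farrow 5, Q→Quay 3, R→Farrow 2, S→Quay 7, T→Dover 2, U→Quay 6, V→Dover 4. Service 29; fixed 12; total 41.
{Quay, Orton, Farrow}: P→Farrow 5, Q→Quay 3, R→Farrow 2, S→Quay 7, T→Orton 2, U→Quay 6, V→Orton 6. Service 31; fixed 11; total 42.
{Quay, Farrow}: service 33 + fixed 9 = 42
{Quay, Orton, Farrow, Elton, Dover}: service 29 + fixed 24 = 53
No other subset beats 41.

Minimum total cost: 41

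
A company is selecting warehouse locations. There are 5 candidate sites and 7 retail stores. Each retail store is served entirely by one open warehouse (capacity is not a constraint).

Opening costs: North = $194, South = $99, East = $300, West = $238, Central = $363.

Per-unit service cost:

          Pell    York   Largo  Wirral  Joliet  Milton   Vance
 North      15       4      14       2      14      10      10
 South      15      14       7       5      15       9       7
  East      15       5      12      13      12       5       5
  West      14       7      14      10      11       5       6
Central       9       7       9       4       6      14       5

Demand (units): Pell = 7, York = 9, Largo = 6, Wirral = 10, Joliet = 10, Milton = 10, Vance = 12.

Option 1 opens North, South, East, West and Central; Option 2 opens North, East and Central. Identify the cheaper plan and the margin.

Option 2 is cheaper by 325.

Option 1: {North, South, East, West, Central}: Pell→Central 9·7=63, York→North 4·9=36, Largo→South 7·6=42, Wirral→North 2·10=20, Joliet→Central 6·10=60, Milton→East 5·10=50, Vance→East 5·12=60. Service 331; fixed 1194; total 1525.
Option 2: {North, East, Central}: Pell→Central 9·7=63, York→North 4·9=36, Largo→Central 9·6=54, Wirral→North 2·10=20, Joliet→Central 6·10=60, Milton→East 5·10=50, Vance→East 5·12=60. Service 343; fixed 857; total 1200.
Difference: |1525 − 1200| = 325.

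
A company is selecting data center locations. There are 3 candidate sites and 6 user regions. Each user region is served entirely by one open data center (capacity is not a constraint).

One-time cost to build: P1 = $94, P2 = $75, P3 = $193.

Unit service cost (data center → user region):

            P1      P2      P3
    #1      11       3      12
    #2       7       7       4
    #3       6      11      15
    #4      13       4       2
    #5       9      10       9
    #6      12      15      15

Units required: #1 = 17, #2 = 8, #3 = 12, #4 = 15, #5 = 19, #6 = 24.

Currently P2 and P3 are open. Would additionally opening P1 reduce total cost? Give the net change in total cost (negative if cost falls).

Yes — net change −38 (cost falls by 38).

Current service cost with {P2, P3}: 776.
Adding P1: each user region re-picks its cheapest; new service cost 644, saving 132.
Extra fixed cost: 94. Net change = 94 − 132 = -38.
(Totals: 1044 → 1006.)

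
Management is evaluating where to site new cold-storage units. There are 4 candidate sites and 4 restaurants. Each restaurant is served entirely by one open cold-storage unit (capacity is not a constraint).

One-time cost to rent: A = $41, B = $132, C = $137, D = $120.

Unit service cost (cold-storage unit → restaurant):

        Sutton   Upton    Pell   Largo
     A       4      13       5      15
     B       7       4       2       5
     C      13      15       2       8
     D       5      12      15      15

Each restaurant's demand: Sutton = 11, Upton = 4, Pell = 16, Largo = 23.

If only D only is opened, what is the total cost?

Total cost: 808

Each restaurant is assigned to its cheapest site among the open ones.
{D}: Sutton→D 5·11=55, Upton→D 12·4=48, Pell→D 15·16=240, Largo→D 15·23=345. Service 688; fixed 120; total 808.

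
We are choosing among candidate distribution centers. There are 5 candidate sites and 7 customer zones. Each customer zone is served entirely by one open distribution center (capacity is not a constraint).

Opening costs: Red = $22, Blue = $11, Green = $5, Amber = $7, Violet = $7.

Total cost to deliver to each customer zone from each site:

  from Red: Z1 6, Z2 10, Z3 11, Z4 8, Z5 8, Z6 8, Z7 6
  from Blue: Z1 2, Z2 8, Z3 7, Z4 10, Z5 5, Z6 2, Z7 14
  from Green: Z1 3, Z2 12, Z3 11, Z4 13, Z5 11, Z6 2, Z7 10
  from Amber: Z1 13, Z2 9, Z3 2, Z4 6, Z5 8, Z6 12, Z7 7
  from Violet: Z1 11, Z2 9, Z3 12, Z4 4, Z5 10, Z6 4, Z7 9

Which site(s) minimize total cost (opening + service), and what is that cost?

Open Green and Amber; minimum total cost 49.

For any fixed open set, each customer zone goes to its cheapest open site; total = fixed + service.
{Green, Amber}: Z1→Green 3, Z2→Amber 9, Z3→Amber 2, Z4→Amber 6, Z5→Amber 8, Z6→Green 2, Z7→Amber 7. Service 37; fixed 12; total 49.
{Blue, Amber}: Z1→Blue 2, Z2→Blue 8, Z3→Amber 2, Z4→Amber 6, Z5→Blue 5, Z6→Blue 2, Z7→Amber 7. Service 32; fixed 18; total 50.
{Green, Amber, Violet}: service 35 + fixed 19 = 54
{Red, Blue, Green, Amber, Violet}: service 29 + fixed 52 = 81
No other subset beats 49.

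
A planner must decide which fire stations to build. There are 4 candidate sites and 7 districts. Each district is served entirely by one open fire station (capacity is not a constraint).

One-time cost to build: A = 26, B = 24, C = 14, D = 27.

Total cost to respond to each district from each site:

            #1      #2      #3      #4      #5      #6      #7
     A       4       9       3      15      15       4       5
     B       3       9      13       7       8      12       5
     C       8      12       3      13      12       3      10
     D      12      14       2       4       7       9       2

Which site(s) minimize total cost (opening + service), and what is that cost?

For any fixed open set, each district goes to its cheapest open site; total = fixed + service.
{C}: #1→C 8, #2→C 12, #3→C 3, #4→C 13, #5→C 12, #6→C 3, #7→C 10. Service 61; fixed 14; total 75.
{B, C}: service 38 + fixed 38 = 76
{D}: #1→D 12, #2→D 14, #3→D 2, #4→D 4, #5→D 7, #6→D 9, #7→D 2. Service 50; fixed 27; total 77.
{A, B, C, D}: #1→B 3, #2→A 9, #3→D 2, #4→D 4, #5→D 7, #6→C 3, #7→D 2. Service 30; fixed 91; total 121.
(All 15 nonempty subsets were checked; C only is lowest.)

Open C only; minimum total cost 75.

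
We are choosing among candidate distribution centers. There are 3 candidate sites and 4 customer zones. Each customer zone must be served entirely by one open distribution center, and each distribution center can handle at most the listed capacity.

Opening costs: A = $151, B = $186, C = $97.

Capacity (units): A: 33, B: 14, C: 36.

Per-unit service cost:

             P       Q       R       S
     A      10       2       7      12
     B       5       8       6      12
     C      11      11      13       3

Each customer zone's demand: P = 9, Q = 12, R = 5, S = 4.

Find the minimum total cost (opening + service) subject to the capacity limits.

Minimum total cost: 348

Open {A}: P→A 10·9=90, Q→A 2·12=24, R→A 7·5=35, S→A 12·4=48.
Loads: A carries 30/33. Service 197; fixed 151; total 348.
Next best feasible plan costs 405.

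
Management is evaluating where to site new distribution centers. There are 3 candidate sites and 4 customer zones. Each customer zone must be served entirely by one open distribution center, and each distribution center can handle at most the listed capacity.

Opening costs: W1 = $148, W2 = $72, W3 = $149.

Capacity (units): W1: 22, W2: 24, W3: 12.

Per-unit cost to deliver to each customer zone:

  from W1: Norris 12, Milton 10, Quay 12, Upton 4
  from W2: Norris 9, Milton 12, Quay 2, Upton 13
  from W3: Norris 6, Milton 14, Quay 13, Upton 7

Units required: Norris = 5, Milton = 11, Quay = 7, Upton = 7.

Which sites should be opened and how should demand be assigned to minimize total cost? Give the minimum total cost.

Minimum total cost: 417

Open {W1, W2}: Norris→W2 9·5=45, Milton→W1 10·11=110, Quay→W2 2·7=14, Upton→W1 4·7=28.
Loads: W1 carries 18/22, W2 carries 12/24. Service 197; fixed 220; total 417.
Next best feasible plan costs 439.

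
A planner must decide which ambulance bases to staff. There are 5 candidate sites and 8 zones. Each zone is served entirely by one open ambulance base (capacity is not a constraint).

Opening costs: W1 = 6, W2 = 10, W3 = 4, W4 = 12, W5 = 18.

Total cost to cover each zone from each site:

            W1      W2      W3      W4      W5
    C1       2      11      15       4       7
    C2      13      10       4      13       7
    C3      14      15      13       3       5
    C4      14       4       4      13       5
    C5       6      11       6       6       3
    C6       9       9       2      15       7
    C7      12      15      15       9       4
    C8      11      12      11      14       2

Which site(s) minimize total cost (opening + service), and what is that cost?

Open W3 and W5; minimum total cost 53.

For any fixed open set, each zone goes to its cheapest open site; total = fixed + service.
{W3, W5}: C1→W5 7, C2→W3 4, C3→W5 5, C4→W3 4, C5→W5 3, C6→W3 2, C7→W5 4, C8→W5 2. Service 31; fixed 22; total 53.
{W1, W3, W5}: C1→W1 2, C2→W3 4, C3→W5 5, C4→W3 4, C5→W5 3, C6→W3 2, C7→W5 4, C8→W5 2. Service 26; fixed 28; total 54.
{W5}: service 40 + fixed 18 = 58
{W1, W2, W3, W4, W5}: service 24 + fixed 50 = 74
No other subset beats 53.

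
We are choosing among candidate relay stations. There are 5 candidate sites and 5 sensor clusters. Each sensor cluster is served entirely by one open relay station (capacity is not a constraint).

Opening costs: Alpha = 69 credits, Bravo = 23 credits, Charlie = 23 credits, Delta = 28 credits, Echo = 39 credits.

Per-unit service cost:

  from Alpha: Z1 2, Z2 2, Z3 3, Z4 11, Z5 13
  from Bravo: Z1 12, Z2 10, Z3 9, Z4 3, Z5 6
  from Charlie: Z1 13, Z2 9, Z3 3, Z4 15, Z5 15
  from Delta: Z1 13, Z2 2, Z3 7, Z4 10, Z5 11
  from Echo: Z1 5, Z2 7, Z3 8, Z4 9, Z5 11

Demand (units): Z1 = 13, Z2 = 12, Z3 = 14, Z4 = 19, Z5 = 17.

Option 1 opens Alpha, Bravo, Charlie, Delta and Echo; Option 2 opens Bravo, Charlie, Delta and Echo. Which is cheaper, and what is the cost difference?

Option 2 is cheaper by 30.

Option 1: {Alpha, Bravo, Charlie, Delta, Echo}: Z1→Alpha 2·13=26, Z2→Alpha 2·12=24, Z3→Alpha 3·14=42, Z4→Bravo 3·19=57, Z5→Bravo 6·17=102. Service 251; fixed 182; total 433.
Option 2: {Bravo, Charlie, Delta, Echo}: Z1→Echo 5·13=65, Z2→Delta 2·12=24, Z3→Charlie 3·14=42, Z4→Bravo 3·19=57, Z5→Bravo 6·17=102. Service 290; fixed 113; total 403.
Difference: |433 − 403| = 30.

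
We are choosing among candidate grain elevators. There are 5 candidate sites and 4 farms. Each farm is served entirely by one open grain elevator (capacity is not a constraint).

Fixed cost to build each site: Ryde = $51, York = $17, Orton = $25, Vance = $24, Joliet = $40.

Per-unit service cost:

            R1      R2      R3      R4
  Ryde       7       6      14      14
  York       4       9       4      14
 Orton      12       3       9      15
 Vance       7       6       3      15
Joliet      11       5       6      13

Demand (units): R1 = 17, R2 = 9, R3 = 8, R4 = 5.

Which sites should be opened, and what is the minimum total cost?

For any fixed open set, each farm goes to its cheapest open site; total = fixed + service.
{York, Orton}: R1→York 4·17=68, R2→Orton 3·9=27, R3→York 4·8=32, R4→York 14·5=70. Service 197; fixed 42; total 239.
{York, Orton, Vance}: service 189 + fixed 66 = 255
{York, Vance}: service 216 + fixed 41 = 257
{Ryde, York, Orton, Vance, Joliet}: service 184 + fixed 157 = 341
No other subset beats 239.

Open York and Orton; minimum total cost 239.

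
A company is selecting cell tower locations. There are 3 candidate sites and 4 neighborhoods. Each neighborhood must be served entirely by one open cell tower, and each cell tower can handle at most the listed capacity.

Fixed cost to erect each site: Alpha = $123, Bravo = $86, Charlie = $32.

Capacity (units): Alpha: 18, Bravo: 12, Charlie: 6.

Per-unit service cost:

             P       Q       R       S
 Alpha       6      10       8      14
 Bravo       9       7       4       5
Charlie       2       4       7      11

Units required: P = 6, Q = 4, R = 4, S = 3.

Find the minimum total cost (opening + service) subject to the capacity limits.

Open {Bravo, Charlie}: P→Charlie 2·6=12, Q→Bravo 7·4=28, R→Bravo 4·4=16, S→Bravo 5·3=15.
Loads: Bravo carries 11/12, Charlie carries 6/6. Service 71; fixed 118; total 189.
Next best feasible plan costs 273.

Minimum total cost: 189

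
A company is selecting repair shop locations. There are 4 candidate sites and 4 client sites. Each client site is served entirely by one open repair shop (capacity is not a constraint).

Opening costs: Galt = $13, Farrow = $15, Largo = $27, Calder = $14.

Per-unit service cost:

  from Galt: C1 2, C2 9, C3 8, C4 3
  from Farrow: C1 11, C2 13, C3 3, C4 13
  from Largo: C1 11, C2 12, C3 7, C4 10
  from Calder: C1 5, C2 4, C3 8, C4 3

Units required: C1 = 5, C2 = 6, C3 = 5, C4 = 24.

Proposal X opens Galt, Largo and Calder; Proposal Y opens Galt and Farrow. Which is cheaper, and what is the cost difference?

Proposal Y is cheaper by 16.

Proposal X: {Galt, Largo, Calder}: C1→Galt 2·5=10, C2→Calder 4·6=24, C3→Largo 7·5=35, C4→Galt 3·24=72. Service 141; fixed 54; total 195.
Proposal Y: {Galt, Farrow}: C1→Galt 2·5=10, C2→Galt 9·6=54, C3→Farrow 3·5=15, C4→Galt 3·24=72. Service 151; fixed 28; total 179.
Difference: |195 − 179| = 16.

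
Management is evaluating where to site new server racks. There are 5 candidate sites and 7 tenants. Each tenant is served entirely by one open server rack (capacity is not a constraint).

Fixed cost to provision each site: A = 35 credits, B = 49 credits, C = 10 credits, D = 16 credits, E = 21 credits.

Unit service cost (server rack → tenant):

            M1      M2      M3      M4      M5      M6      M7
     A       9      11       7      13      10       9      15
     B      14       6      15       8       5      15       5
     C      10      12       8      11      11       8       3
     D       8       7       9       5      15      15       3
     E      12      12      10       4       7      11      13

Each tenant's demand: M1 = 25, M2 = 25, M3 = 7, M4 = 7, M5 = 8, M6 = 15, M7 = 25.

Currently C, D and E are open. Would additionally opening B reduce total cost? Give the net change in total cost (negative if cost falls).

Current service cost with {C, D, E}: 710.
Adding B: each tenant re-picks its cheapest; new service cost 669, saving 41.
Extra fixed cost: 49. Net change = 49 − 41 = 8.
(Totals: 757 → 765.)

No — net change +8 (cost rises by 8).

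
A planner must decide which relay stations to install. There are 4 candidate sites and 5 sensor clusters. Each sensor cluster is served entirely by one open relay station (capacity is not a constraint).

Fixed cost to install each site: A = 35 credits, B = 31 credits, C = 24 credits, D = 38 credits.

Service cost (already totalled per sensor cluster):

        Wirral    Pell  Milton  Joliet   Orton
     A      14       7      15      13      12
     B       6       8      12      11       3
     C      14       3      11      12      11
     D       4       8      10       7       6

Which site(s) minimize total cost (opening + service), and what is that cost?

Open B only; minimum total cost 71.

For any fixed open set, each sensor cluster goes to its cheapest open site; total = fixed + service.
{B}: Wirral→B 6, Pell→B 8, Milton→B 12, Joliet→B 11, Orton→B 3. Service 40; fixed 31; total 71.
{D}: service 35 + fixed 38 = 73
{C}: service 51 + fixed 24 = 75
{A, B, C, D}: service 27 + fixed 128 = 155
(All 15 nonempty subsets were checked; B only is lowest.)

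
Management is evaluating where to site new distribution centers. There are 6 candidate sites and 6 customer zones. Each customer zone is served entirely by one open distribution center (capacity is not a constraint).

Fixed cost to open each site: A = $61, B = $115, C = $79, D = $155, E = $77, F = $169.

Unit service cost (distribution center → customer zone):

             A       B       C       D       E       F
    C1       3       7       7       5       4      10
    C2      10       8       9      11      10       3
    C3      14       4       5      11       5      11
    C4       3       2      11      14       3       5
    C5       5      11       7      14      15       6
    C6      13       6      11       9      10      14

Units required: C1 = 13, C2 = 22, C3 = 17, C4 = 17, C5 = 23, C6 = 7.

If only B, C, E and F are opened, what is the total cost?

Each customer zone is assigned to its cheapest site among the open ones.
{B, C, E, F}: C1→E 4·13=52, C2→F 3·22=66, C3→B 4·17=68, C4→B 2·17=34, C5→F 6·23=138, C6→B 6·7=42. Service 400; fixed 440; total 840.

Total cost: 840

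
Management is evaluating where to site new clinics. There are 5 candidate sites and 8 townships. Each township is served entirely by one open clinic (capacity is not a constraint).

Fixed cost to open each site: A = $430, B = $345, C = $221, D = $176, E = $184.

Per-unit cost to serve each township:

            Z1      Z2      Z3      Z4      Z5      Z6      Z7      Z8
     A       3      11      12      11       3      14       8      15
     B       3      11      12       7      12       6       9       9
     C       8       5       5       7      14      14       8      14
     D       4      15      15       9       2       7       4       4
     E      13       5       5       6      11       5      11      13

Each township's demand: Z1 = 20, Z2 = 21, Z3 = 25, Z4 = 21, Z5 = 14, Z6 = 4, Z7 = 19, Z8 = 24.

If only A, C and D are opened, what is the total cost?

Each township is assigned to its cheapest site among the open ones.
{A, C, D}: Z1→A 3·20=60, Z2→C 5·21=105, Z3→C 5·25=125, Z4→C 7·21=147, Z5→D 2·14=28, Z6→D 7·4=28, Z7→D 4·19=76, Z8→D 4·24=96. Service 665; fixed 827; total 1492.

Total cost: 1492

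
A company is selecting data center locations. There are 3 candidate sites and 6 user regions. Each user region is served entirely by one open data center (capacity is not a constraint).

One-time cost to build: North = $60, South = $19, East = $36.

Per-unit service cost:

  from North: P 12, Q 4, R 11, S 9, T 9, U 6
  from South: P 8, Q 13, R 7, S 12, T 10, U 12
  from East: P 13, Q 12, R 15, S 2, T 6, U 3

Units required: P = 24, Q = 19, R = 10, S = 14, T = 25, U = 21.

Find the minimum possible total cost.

For any fixed open set, each user region goes to its cheapest open site; total = fixed + service.
{North, South, East}: P→South 8·24=192, Q→North 4·19=76, R→South 7·10=70, S→East 2·14=28, T→East 6·25=150, U→East 3·21=63. Service 579; fixed 115; total 694.
{South, East}: service 731 + fixed 55 = 786
{North, East}: P→North 12·24=288, Q→North 4·19=76, R→North 11·10=110, S→East 2·14=28, T→East 6·25=150, U→East 3·21=63. Service 715; fixed 96; total 811.
{South}: service 1179 + fixed 19 = 1198
No other subset beats 694.

Minimum total cost: 694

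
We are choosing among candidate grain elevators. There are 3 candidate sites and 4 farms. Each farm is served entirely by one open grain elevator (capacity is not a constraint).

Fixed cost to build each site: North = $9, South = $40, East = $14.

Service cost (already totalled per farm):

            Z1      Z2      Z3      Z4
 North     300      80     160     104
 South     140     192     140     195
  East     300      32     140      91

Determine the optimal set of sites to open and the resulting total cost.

For any fixed open set, each farm goes to its cheapest open site; total = fixed + service.
{South, East}: Z1→South 140, Z2→East 32, Z3→South 140, Z4→East 91. Service 403; fixed 54; total 457.
{North, South, East}: service 403 + fixed 63 = 466
{North, South}: service 464 + fixed 49 = 513
{North}: service 644 + fixed 9 = 653
No other subset beats 457.

Open South and East; minimum total cost 457.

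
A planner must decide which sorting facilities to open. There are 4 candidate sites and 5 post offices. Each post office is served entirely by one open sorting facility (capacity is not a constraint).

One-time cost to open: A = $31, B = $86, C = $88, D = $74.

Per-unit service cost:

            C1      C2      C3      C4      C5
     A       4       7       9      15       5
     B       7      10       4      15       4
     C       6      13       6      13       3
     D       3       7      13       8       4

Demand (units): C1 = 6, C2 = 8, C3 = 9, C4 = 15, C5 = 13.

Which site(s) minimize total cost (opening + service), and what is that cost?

Open A and D; minimum total cost 432.

For any fixed open set, each post office goes to its cheapest open site; total = fixed + service.
{A, D}: C1→D 3·6=18, C2→A 7·8=56, C3→A 9·9=81, C4→D 8·15=120, C5→D 4·13=52. Service 327; fixed 105; total 432.
{D}: service 363 + fixed 74 = 437
{B, D}: service 282 + fixed 160 = 442
{A, B, C, D}: service 269 + fixed 279 = 548
No other subset beats 432.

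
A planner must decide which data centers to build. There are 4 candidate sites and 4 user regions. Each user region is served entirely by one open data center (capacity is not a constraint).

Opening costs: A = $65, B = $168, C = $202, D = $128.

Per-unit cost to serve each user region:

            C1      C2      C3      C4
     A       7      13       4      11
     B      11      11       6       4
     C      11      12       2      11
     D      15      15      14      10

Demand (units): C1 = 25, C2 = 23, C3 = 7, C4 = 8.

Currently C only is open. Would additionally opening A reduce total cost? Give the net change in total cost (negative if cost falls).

Current service cost with {C}: 653.
Adding A: each user region re-picks its cheapest; new service cost 553, saving 100.
Extra fixed cost: 65. Net change = 65 − 100 = -35.
(Totals: 855 → 820.)

Yes — net change −35 (cost falls by 35).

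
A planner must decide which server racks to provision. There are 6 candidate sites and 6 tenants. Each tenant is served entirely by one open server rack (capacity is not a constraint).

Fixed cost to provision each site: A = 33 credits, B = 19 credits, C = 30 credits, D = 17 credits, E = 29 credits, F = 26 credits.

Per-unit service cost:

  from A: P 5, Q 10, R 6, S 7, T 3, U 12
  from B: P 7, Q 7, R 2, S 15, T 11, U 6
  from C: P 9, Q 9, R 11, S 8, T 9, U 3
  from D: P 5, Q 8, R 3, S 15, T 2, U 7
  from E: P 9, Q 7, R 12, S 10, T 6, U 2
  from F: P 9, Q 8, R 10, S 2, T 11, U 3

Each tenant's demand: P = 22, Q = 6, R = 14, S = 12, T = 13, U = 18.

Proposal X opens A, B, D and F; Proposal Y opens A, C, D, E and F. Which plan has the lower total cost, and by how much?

Proposal X is cheaper by 36.

Proposal X: {A, B, D, F}: P→A 5·22=110, Q→B 7·6=42, R→B 2·14=28, S→F 2·12=24, T→D 2·13=26, U→F 3·18=54. Service 284; fixed 95; total 379.
Proposal Y: {A, C, D, E, F}: P→A 5·22=110, Q→E 7·6=42, R→D 3·14=42, S→F 2·12=24, T→D 2·13=26, U→E 2·18=36. Service 280; fixed 135; total 415.
Difference: |379 − 415| = 36.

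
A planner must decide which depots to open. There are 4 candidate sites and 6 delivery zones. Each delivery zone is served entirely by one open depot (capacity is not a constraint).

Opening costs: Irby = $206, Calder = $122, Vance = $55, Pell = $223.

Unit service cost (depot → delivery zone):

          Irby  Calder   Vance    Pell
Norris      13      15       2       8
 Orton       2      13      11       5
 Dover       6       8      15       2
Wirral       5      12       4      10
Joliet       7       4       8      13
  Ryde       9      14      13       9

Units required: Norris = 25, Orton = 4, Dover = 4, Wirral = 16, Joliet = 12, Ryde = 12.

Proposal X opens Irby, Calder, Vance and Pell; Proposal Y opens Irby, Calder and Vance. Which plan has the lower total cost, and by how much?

Proposal Y is cheaper by 207.

Proposal X: {Irby, Calder, Vance, Pell}: Norris→Vance 2·25=50, Orton→Irby 2·4=8, Dover→Pell 2·4=8, Wirral→Vance 4·16=64, Joliet→Calder 4·12=48, Ryde→Irby 9·12=108. Service 286; fixed 606; total 892.
Proposal Y: {Irby, Calder, Vance}: Norris→Vance 2·25=50, Orton→Irby 2·4=8, Dover→Irby 6·4=24, Wirral→Vance 4·16=64, Joliet→Calder 4·12=48, Ryde→Irby 9·12=108. Service 302; fixed 383; total 685.
Difference: |892 − 685| = 207.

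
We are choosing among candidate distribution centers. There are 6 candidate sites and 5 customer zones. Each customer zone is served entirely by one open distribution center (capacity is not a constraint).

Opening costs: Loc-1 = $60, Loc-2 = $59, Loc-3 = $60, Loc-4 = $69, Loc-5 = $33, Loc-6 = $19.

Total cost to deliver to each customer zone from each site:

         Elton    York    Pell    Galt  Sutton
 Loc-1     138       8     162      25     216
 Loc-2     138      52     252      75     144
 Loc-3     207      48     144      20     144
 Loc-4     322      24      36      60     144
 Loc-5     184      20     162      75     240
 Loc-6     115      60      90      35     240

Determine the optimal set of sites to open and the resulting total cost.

Open Loc-4 and Loc-6; minimum total cost 442.

For any fixed open set, each customer zone goes to its cheapest open site; total = fixed + service.
{Loc-4, Loc-6}: Elton→Loc-6 115, York→Loc-4 24, Pell→Loc-4 36, Galt→Loc-6 35, Sutton→Loc-4 144. Service 354; fixed 88; total 442.
{Loc-4, Loc-5, Loc-6}: Elton→Loc-6 115, York→Loc-5 20, Pell→Loc-4 36, Galt→Loc-6 35, Sutton→Loc-4 144. Service 350; fixed 121; total 471.
{Loc-1, Loc-4, Loc-6}: Elton→Loc-6 115, York→Loc-1 8, Pell→Loc-4 36, Galt→Loc-1 25, Sutton→Loc-4 144. Service 328; fixed 148; total 476.
{Loc-1, Loc-2, Loc-3, Loc-4, Loc-5, Loc-6}: service 323 + fixed 300 = 623
No other subset beats 442.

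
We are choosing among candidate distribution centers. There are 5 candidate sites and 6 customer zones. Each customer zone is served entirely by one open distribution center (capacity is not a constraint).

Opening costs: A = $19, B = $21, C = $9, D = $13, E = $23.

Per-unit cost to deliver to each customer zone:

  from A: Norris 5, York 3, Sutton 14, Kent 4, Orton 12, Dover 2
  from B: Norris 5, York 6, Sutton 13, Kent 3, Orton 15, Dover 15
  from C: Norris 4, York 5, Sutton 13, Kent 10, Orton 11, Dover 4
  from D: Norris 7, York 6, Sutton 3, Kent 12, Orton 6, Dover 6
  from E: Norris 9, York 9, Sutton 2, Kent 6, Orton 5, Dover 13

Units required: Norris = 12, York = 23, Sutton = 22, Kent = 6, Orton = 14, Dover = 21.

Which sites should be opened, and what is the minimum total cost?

Open A, C and E; minimum total cost 348.

For any fixed open set, each customer zone goes to its cheapest open site; total = fixed + service.
{A, C, E}: Norris→C 4·12=48, York→A 3·23=69, Sutton→E 2·22=44, Kent→A 4·6=24, Orton→E 5·14=70, Dover→A 2·21=42. Service 297; fixed 51; total 348.
{A, E}: service 309 + fixed 42 = 351
{A, C, D, E}: Norris→C 4·12=48, York→A 3·23=69, Sutton→E 2·22=44, Kent→A 4·6=24, Orton→E 5·14=70, Dover→A 2·21=42. Service 297; fixed 64; total 361.
{A, B, C, D, E}: Norris→C 4·12=48, York→A 3·23=69, Sutton→E 2·22=44, Kent→B 3·6=18, Orton→E 5·14=70, Dover→A 2·21=42. Service 291; fixed 85; total 376.
No other subset beats 348.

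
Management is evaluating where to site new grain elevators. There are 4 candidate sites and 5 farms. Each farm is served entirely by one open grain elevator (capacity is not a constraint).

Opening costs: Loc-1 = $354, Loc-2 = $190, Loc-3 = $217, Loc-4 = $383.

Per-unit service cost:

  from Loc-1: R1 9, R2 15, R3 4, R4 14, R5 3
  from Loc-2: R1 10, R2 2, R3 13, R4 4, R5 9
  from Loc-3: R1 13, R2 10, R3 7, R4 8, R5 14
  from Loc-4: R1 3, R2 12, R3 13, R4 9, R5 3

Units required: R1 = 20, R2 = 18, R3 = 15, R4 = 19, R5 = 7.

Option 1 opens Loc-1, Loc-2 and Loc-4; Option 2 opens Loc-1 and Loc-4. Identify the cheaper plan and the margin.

Option 1: {Loc-1, Loc-2, Loc-4}: R1→Loc-4 3·20=60, R2→Loc-2 2·18=36, R3→Loc-1 4·15=60, R4→Loc-2 4·19=76, R5→Loc-1 3·7=21. Service 253; fixed 927; total 1180.
Option 2: {Loc-1, Loc-4}: R1→Loc-4 3·20=60, R2→Loc-4 12·18=216, R3→Loc-1 4·15=60, R4→Loc-4 9·19=171, R5→Loc-1 3·7=21. Service 528; fixed 737; total 1265.
Difference: |1180 − 1265| = 85.

Option 1 is cheaper by 85.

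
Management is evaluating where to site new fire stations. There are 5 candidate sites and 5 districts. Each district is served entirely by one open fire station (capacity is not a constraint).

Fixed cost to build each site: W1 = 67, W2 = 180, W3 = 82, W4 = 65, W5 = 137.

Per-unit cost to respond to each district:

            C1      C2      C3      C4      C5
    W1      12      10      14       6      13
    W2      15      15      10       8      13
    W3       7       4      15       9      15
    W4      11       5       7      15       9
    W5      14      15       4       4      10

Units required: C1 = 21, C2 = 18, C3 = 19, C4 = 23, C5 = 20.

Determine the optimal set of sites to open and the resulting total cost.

Open W3 and W5; minimum total cost 806.

For any fixed open set, each district goes to its cheapest open site; total = fixed + service.
{W3, W5}: C1→W3 7·21=147, C2→W3 4·18=72, C3→W5 4·19=76, C4→W5 4·23=92, C5→W5 10·20=200. Service 587; fixed 219; total 806.
{W3, W4, W5}: C1→W3 7·21=147, C2→W3 4·18=72, C3→W5 4·19=76, C4→W5 4·23=92, C5→W4 9·20=180. Service 567; fixed 284; total 851.
{W4, W5}: C1→W4 11·21=231, C2→W4 5·18=90, C3→W5 4·19=76, C4→W5 4·23=92, C5→W4 9·20=180. Service 669; fixed 202; total 871.
{W1, W2, W3, W4, W5}: C1→W3 7·21=147, C2→W3 4·18=72, C3→W5 4·19=76, C4→W5 4·23=92, C5→W4 9·20=180. Service 567; fixed 531; total 1098.
No other subset beats 806.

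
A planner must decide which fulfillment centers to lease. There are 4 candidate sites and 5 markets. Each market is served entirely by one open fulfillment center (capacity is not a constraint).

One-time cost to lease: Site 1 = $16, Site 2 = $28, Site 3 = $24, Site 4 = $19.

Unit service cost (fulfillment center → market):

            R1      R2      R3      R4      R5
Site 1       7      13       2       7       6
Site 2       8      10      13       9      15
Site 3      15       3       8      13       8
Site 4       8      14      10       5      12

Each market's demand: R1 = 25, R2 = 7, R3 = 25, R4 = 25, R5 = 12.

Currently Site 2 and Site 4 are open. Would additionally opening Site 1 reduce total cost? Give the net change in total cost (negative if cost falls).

Yes — net change −281 (cost falls by 281).

Current service cost with {Site 2, Site 4}: 789.
Adding Site 1: each market re-picks its cheapest; new service cost 492, saving 297.
Extra fixed cost: 16. Net change = 16 − 297 = -281.
(Totals: 836 → 555.)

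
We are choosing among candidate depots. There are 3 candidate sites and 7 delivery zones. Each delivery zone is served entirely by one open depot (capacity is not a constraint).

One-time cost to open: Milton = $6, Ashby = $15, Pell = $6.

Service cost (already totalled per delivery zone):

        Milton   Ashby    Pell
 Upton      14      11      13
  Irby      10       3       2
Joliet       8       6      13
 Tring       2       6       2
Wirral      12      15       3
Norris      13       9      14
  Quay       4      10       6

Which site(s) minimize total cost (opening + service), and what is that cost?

For any fixed open set, each delivery zone goes to its cheapest open site; total = fixed + service.
{Milton, Pell}: Upton→Pell 13, Irby→Pell 2, Joliet→Milton 8, Tring→Milton 2, Wirral→Pell 3, Norris→Milton 13, Quay→Milton 4. Service 45; fixed 12; total 57.
{Pell}: Upton→Pell 13, Irby→Pell 2, Joliet→Pell 13, Tring→Pell 2, Wirral→Pell 3, Norris→Pell 14, Quay→Pell 6. Service 53; fixed 6; total 59.
{Ashby, Pell}: Upton→Ashby 11, Irby→Pell 2, Joliet→Ashby 6, Tring→Pell 2, Wirral→Pell 3, Norris→Ashby 9, Quay→Pell 6. Service 39; fixed 21; total 60.
{Milton, Ashby, Pell}: Upton→Ashby 11, Irby→Pell 2, Joliet→Ashby 6, Tring→Milton 2, Wirral→Pell 3, Norris→Ashby 9, Quay→Milton 4. Service 37; fixed 27; total 64.
No other subset beats 57.

Open Milton and Pell; minimum total cost 57.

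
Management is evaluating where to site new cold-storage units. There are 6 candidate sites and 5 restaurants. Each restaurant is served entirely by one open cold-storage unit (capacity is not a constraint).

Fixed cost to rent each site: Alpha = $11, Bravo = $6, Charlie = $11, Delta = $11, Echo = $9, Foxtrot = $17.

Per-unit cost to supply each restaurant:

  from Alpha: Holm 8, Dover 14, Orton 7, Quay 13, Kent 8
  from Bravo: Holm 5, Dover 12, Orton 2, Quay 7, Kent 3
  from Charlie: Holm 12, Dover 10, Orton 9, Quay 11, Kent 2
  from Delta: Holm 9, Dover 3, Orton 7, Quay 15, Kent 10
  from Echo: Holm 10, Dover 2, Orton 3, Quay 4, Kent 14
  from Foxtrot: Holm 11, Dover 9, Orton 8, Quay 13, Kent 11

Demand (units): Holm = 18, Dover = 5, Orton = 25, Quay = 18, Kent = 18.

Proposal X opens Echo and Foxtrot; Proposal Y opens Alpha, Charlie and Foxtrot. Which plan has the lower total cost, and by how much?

Proposal X: {Echo, Foxtrot}: Holm→Echo 10·18=180, Dover→Echo 2·5=10, Orton→Echo 3·25=75, Quay→Echo 4·18=72, Kent→Foxtrot 11·18=198. Service 535; fixed 26; total 561.
Proposal Y: {Alpha, Charlie, Foxtrot}: Holm→Alpha 8·18=144, Dover→Foxtrot 9·5=45, Orton→Alpha 7·25=175, Quay→Charlie 11·18=198, Kent→Charlie 2·18=36. Service 598; fixed 39; total 637.
Difference: |561 − 637| = 76.

Proposal X is cheaper by 76.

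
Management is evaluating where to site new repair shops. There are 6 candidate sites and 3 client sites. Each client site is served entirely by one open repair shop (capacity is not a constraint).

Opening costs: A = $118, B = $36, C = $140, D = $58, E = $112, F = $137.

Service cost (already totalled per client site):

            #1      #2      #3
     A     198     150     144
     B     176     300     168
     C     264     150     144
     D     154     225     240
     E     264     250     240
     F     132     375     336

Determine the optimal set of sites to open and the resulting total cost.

Open A only; minimum total cost 610.

For any fixed open set, each client site goes to its cheapest open site; total = fixed + service.
{A}: #1→A 198, #2→A 150, #3→A 144. Service 492; fixed 118; total 610.
{A, B}: #1→B 176, #2→A 150, #3→A 144. Service 470; fixed 154; total 624.
{A, D}: service 448 + fixed 176 = 624
{A, B, C, D, E, F}: service 426 + fixed 601 = 1027
No other subset beats 610.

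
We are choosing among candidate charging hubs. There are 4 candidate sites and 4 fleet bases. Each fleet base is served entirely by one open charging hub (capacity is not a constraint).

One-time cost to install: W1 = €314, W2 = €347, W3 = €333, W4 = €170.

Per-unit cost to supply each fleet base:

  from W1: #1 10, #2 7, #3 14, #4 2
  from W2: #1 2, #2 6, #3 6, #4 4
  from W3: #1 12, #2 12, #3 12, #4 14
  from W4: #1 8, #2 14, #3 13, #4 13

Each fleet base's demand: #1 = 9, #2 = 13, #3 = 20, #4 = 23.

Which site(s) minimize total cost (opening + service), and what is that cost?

Open W2 only; minimum total cost 655.

For any fixed open set, each fleet base goes to its cheapest open site; total = fixed + service.
{W2}: #1→W2 2·9=18, #2→W2 6·13=78, #3→W2 6·20=120, #4→W2 4·23=92. Service 308; fixed 347; total 655.
{W1}: #1→W1 10·9=90, #2→W1 7·13=91, #3→W1 14·20=280, #4→W1 2·23=46. Service 507; fixed 314; total 821.
{W2, W4}: service 308 + fixed 517 = 825
{W1, W2, W3, W4}: service 262 + fixed 1164 = 1426
No other subset beats 655.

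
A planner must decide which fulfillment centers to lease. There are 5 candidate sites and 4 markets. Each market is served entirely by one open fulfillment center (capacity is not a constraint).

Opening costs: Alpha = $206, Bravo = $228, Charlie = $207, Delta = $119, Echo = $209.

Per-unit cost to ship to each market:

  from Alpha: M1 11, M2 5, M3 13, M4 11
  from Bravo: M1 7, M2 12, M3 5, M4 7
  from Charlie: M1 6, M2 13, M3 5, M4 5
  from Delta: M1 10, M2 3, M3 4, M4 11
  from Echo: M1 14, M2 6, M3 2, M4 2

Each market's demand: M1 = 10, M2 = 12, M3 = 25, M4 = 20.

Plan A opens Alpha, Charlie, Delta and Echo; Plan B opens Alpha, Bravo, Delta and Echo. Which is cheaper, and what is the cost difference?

Plan A: {Alpha, Charlie, Delta, Echo}: M1→Charlie 6·10=60, M2→Delta 3·12=36, M3→Echo 2·25=50, M4→Echo 2·20=40. Service 186; fixed 741; total 927.
Plan B: {Alpha, Bravo, Delta, Echo}: M1→Bravo 7·10=70, M2→Delta 3·12=36, M3→Echo 2·25=50, M4→Echo 2·20=40. Service 196; fixed 762; total 958.
Difference: |927 − 958| = 31.

Plan A is cheaper by 31.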